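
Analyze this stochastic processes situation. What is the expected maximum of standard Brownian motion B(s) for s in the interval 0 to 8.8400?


E(max B(s)) = sqrt(2t/pi)
= sqrt(2*8.8400/pi)
= sqrt(5.6277)
= 2.3723

2.3723


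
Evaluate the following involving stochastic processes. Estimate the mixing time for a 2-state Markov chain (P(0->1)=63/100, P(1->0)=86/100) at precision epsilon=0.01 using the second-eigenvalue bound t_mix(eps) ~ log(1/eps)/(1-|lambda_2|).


lambda_2 = |1 - p01 - p10| = |1 - 0.6300 - 0.8600| = 0.4900
t_mix ~ log(1/eps)/(1 - |lambda_2|)
= log(100)/(1 - 0.4900) = 4.6052/0.5100
= 9.0297

9.0297


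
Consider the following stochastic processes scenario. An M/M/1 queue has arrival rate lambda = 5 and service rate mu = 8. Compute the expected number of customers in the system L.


rho = 5/8 = 0.6250
L = rho/(1-rho)
= 0.6250/0.3750
= 1.6667

1.6667


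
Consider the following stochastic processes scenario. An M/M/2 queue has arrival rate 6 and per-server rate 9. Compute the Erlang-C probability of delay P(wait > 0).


a = lambda/mu = 0.6667
rho = a/c = 0.3333
Erlang-C formula applied:
C(c,a) = 0.1667

0.1667


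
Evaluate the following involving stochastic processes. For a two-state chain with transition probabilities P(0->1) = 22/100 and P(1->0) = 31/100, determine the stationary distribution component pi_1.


Stationary distribution: pi_0 = p10/(p01+p10), pi_1 = p01/(p01+p10)
p01 = 0.2200, p10 = 0.3100
pi_1 = 0.4151

0.4151


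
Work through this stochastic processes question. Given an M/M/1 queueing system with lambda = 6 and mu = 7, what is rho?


rho = lambda/mu
= 6/7
= 0.8571

0.8571


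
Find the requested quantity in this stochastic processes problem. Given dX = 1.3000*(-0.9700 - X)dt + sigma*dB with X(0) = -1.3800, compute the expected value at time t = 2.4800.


E[X(t)] = mu + (X(0) - mu)*exp(-theta*t)
= -0.9700 + (-1.3800 - -0.9700)*exp(-1.3000*2.4800)
= -0.9700 + -0.4100 * 0.0398
= -0.9863

-0.9863


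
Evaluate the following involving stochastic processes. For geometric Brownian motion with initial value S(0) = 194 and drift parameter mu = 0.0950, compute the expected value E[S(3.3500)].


E[S(t)] = S(0) * exp(mu * t)
= 194 * exp(0.0950 * 3.3500)
= 194 * 1.3747
= 266.6957

266.6957


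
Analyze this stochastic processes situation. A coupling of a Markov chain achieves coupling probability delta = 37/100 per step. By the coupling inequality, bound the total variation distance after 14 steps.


TV distance bound <= (1-delta)^n
= (1 - 0.3700)^14
= 0.6300^14
= 0.0016

0.0016


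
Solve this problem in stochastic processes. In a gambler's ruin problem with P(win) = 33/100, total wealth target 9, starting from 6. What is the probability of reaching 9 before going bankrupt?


Gambler's ruin formula:
r = q/p = 0.6700/0.3300 = 2.0303
P(win) = (1 - r^i)/(1 - r^N)
= (1 - 2.0303^6)/(1 - 2.0303^9)
= 0.1180

0.1180


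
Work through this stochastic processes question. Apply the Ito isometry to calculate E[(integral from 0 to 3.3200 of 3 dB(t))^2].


By Ito isometry: E[(int f dB)^2] = int f^2 dt
= 3^2 * 3.3200
= 9 * 3.3200 = 29.8800

29.8800


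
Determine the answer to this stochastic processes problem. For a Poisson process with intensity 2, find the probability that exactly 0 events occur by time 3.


P(N(t)=k) = (lambda*t)^k * exp(-lambda*t) / k!
lambda*t = 6
= 6^0 * exp(-6) / 0!
= 1 * 0.0025 / 1
= 0.0025

0.0025


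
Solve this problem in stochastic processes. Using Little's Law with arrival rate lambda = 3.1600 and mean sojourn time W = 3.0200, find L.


Little's Law: L = lambda * W
= 3.1600 * 3.0200
= 9.5432

9.5432


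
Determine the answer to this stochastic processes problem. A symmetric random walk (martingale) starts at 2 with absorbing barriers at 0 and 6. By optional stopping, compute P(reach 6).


By optional stopping theorem: E(M at tau) = M(0) = 2
P(hit 6)*6 + P(hit 0)*0 = 2
P(hit 6) = (2 - 0)/(6 - 0) = 1/3 = 0.3333

0.3333


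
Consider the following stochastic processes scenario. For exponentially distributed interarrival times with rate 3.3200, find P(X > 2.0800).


P(X > t) = exp(-lambda * t)
= exp(-3.3200 * 2.0800)
= exp(-6.9056) = 0.0010

0.0010


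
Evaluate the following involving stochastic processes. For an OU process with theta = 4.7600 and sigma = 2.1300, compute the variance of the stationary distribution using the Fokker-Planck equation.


Stationary variance = sigma^2 / (2*theta)
= 2.1300^2 / (2*4.7600)
= 4.5369 / 9.5200
= 0.4766

0.4766


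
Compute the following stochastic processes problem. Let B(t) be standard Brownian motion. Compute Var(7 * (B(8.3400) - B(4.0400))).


Var(alpha*(B(t)-B(s))) = alpha^2 * (t-s)
= 7^2 * (8.3400 - 4.0400)
= 49 * 4.3000
= 210.7000

210.7000


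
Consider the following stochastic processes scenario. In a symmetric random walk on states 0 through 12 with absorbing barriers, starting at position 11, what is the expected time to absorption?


For symmetric RW on 0,...,N with absorbing barriers, E(i) = i*(N-i)
E(11) = 11 * 1 = 11

11


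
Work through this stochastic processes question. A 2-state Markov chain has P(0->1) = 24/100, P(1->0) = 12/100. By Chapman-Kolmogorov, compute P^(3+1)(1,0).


P^4 = P^3 * P^1
Computing via matrix multiplication of the transition matrix.
Entry (1,0) of P^4 = 0.2774

0.2774


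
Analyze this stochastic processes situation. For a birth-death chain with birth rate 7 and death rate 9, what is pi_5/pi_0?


For birth-death process, pi_n/pi_0 = (lambda/mu)^n
= (7/9)^5
= 0.2846

0.2846


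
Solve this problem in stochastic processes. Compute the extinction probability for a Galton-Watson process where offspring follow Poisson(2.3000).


Since mu = 2.3000 > 1, extinction prob q < 1.
Solve s = exp(mu*(s-1)) iteratively.
q = 0.1376

0.1376


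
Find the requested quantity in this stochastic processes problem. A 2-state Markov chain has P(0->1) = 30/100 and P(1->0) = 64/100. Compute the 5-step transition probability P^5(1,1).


Computing P^5 by matrix multiplication.
P = [[0.7000, 0.3000], [0.6400, 0.3600]]
After raising P to the power 5:
P^5(1,1) = 0.3191

0.3191


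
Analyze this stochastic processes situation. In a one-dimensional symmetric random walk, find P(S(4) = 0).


P(S(4) = 0) = C(4,2) / 4^2
= 6 / 16
= 0.3750

0.3750


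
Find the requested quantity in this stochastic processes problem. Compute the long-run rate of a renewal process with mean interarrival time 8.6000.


Long-run renewal rate = 1/E(X)
= 1/8.6000
= 0.1163

0.1163


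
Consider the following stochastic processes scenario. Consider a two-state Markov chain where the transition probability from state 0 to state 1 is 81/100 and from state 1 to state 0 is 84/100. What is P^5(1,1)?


Computing P^5 by matrix multiplication.
P = [[0.1900, 0.8100], [0.8400, 0.1600]]
After raising P to the power 5:
P^5(1,1) = 0.4318

0.4318


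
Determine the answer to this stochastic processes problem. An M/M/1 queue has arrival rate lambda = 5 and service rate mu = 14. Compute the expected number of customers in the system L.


rho = 5/14 = 0.3571
L = rho/(1-rho)
= 0.3571/0.6429
= 0.5556

0.5556


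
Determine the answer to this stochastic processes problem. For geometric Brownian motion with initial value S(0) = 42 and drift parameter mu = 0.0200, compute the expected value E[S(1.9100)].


E[S(t)] = S(0) * exp(mu * t)
= 42 * exp(0.0200 * 1.9100)
= 42 * 1.0389
= 43.6354

43.6354


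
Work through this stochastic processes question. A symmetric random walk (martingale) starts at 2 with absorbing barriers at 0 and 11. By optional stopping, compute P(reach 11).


By optional stopping theorem: E(M at tau) = M(0) = 2
P(hit 11)*11 + P(hit 0)*0 = 2
P(hit 11) = (2 - 0)/(11 - 0) = 2/11 = 0.1818

0.1818


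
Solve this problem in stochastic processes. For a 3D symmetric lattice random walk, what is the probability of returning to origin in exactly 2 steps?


P(return in 2 steps) = P(reverse first step) = 1/(2d)
= 1/6
= 0.1667

0.1667


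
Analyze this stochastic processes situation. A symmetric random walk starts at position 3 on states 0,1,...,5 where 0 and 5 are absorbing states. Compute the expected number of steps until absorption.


For symmetric RW on 0,...,N with absorbing barriers, E(i) = i*(N-i)
E(3) = 3 * 2 = 6

6


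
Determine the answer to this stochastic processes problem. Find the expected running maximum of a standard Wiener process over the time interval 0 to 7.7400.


E(max B(s)) = sqrt(2t/pi)
= sqrt(2*7.7400/pi)
= sqrt(4.9274)
= 2.2198

2.2198


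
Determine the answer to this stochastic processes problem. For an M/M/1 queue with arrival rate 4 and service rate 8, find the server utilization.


rho = lambda/mu
= 4/8
= 0.5000

0.5000


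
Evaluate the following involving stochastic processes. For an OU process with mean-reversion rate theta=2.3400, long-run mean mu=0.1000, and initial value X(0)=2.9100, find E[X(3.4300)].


E[X(t)] = mu + (X(0) - mu)*exp(-theta*t)
= 0.1000 + (2.9100 - 0.1000)*exp(-2.3400*3.4300)
= 0.1000 + 2.8100 * 3.2679e-04
= 0.1009

0.1009


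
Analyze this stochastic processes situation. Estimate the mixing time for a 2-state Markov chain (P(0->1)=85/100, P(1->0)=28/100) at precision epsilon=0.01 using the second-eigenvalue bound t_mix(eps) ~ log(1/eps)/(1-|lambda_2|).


lambda_2 = |1 - p01 - p10| = |1 - 0.8500 - 0.2800| = 0.1300
t_mix ~ log(1/eps)/(1 - |lambda_2|)
= log(100)/(1 - 0.1300) = 4.6052/0.8700
= 5.2933

5.2933


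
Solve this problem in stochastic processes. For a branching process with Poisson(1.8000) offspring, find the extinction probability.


Since mu = 1.8000 > 1, extinction prob q < 1.
Solve s = exp(mu*(s-1)) iteratively.
q = 0.2676

0.2676


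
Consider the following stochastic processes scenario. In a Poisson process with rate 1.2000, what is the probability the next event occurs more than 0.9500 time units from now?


P(X > t) = exp(-lambda * t)
= exp(-1.2000 * 0.9500)
= exp(-1.1400) = 0.3198

0.3198


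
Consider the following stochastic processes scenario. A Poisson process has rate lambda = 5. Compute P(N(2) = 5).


P(N(t)=k) = (lambda*t)^k * exp(-lambda*t) / k!
lambda*t = 10
= 10^5 * exp(-10) / 5!
= 100000 * 4.5400e-05 / 120
= 0.0378

0.0378


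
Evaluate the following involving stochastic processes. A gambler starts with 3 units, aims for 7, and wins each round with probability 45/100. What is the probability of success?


Gambler's ruin formula:
r = q/p = 0.5500/0.4500 = 1.2222
P(win) = (1 - r^i)/(1 - r^N)
= (1 - 1.2222^3)/(1 - 1.2222^7)
= 0.2686

0.2686


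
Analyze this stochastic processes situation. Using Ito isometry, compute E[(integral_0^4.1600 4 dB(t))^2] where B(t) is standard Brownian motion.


By Ito isometry: E[(int f dB)^2] = int f^2 dt
= 4^2 * 4.1600
= 16 * 4.1600 = 66.5600

66.5600


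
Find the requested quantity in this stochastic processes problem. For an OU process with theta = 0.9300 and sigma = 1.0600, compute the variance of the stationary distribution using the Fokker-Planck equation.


Stationary variance = sigma^2 / (2*theta)
= 1.0600^2 / (2*0.9300)
= 1.1236 / 1.8600
= 0.6041

0.6041


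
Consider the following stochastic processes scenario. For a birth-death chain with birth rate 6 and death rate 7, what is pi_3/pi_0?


For birth-death process, pi_n/pi_0 = (lambda/mu)^n
= (6/7)^3
= 0.6297

0.6297


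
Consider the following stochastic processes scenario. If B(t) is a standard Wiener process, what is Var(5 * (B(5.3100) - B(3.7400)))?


Var(alpha*(B(t)-B(s))) = alpha^2 * (t-s)
= 5^2 * (5.3100 - 3.7400)
= 25 * 1.5700
= 39.2500

39.2500


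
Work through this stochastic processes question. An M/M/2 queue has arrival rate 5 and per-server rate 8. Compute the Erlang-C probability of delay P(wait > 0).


a = lambda/mu = 0.6250
rho = a/c = 0.3125
Erlang-C formula applied:
C(c,a) = 0.1488

0.1488


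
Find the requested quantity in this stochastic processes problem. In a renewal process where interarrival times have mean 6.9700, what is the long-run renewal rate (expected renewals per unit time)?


Long-run renewal rate = 1/E(X)
= 1/6.9700
= 0.1435

0.1435


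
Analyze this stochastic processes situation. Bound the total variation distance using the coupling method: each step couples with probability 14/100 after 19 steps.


TV distance bound <= (1-delta)^n
= (1 - 0.1400)^19
= 0.8600^19
= 0.0569

0.0569


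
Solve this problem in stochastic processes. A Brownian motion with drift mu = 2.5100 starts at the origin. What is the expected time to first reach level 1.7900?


Expected first passage time = a/mu
= 1.7900/2.5100
= 0.7131

0.7131


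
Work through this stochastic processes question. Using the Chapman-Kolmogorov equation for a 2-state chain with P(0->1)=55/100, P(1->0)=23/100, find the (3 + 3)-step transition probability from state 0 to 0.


P^6 = P^3 * P^3
Computing via matrix multiplication of the transition matrix.
Entry (0,0) of P^6 = 0.2950

0.2950


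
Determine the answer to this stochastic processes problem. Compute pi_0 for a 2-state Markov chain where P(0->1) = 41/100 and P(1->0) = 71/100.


Stationary distribution: pi_0 = p10/(p01+p10), pi_1 = p01/(p01+p10)
p01 = 0.4100, p10 = 0.7100
pi_0 = 0.6339

0.6339


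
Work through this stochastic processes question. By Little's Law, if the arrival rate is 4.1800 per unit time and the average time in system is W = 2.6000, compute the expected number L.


Little's Law: L = lambda * W
= 4.1800 * 2.6000
= 10.8680

10.8680


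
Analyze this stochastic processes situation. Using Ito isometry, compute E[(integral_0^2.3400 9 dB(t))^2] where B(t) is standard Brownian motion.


By Ito isometry: E[(int f dB)^2] = int f^2 dt
= 9^2 * 2.3400
= 81 * 2.3400 = 189.5400

189.5400


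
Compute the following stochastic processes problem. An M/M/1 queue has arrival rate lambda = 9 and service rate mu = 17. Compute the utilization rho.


rho = lambda/mu
= 9/17
= 0.5294

0.5294


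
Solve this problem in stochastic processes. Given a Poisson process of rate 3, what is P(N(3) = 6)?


P(N(t)=k) = (lambda*t)^k * exp(-lambda*t) / k!
lambda*t = 9
= 9^6 * exp(-9) / 6!
= 531441 * 1.2341e-04 / 720
= 0.0911

0.0911


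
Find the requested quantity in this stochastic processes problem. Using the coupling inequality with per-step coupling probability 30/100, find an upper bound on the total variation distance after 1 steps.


TV distance bound <= (1-delta)^n
= (1 - 0.3000)^1
= 0.7000^1
= 0.7000

0.7000


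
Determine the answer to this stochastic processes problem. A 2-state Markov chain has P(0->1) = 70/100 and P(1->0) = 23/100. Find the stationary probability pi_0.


Stationary distribution: pi_0 = p10/(p01+p10), pi_1 = p01/(p01+p10)
p01 = 0.7000, p10 = 0.2300
pi_0 = 0.2473

0.2473


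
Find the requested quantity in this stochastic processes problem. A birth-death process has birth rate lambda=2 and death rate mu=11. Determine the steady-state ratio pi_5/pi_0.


For birth-death process, pi_n/pi_0 = (lambda/mu)^n
= (2/11)^5
= 1.9869e-04

1.9869e-04


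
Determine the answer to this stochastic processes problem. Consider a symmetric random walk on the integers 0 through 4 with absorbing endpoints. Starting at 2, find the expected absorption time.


For symmetric RW on 0,...,N with absorbing barriers, E(i) = i*(N-i)
E(2) = 2 * 2 = 4

4


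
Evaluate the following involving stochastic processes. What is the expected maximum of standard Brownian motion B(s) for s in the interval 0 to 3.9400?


E(max B(s)) = sqrt(2t/pi)
= sqrt(2*3.9400/pi)
= sqrt(2.5083)
= 1.5838

1.5838


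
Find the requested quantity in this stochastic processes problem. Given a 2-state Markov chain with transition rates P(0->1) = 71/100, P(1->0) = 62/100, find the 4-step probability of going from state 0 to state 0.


Computing P^4 by matrix multiplication.
P = [[0.2900, 0.7100], [0.6200, 0.3800]]
After raising P to the power 4:
P^4(0,0) = 0.4725

0.4725


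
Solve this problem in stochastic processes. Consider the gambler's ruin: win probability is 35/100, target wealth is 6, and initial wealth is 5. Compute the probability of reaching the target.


Gambler's ruin formula:
r = q/p = 0.6500/0.3500 = 1.8571
P(win) = (1 - r^i)/(1 - r^N)
= (1 - 1.8571^5)/(1 - 1.8571^6)
= 0.5269

0.5269


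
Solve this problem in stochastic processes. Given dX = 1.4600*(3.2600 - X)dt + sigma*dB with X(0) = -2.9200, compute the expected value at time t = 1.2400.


E[X(t)] = mu + (X(0) - mu)*exp(-theta*t)
= 3.2600 + (-2.9200 - 3.2600)*exp(-1.4600*1.2400)
= 3.2600 + -6.1800 * 0.1636
= 2.2490

2.2490


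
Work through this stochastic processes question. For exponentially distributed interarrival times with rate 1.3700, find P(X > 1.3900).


P(X > t) = exp(-lambda * t)
= exp(-1.3700 * 1.3900)
= exp(-1.9043) = 0.1489

0.1489


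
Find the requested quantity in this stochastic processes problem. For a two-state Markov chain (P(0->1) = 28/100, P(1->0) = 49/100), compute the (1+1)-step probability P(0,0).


P^2 = P^1 * P^1
Computing via matrix multiplication of the transition matrix.
Entry (0,0) of P^2 = 0.6556

0.6556


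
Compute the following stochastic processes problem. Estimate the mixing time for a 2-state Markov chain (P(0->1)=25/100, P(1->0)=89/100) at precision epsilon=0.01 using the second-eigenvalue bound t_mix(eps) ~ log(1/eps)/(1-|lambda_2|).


lambda_2 = |1 - p01 - p10| = |1 - 0.2500 - 0.8900| = 0.1400
t_mix ~ log(1/eps)/(1 - |lambda_2|)
= log(100)/(1 - 0.1400) = 4.6052/0.8600
= 5.3548

5.3548


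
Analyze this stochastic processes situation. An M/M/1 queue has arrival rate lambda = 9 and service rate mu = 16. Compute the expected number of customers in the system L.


rho = 9/16 = 0.5625
L = rho/(1-rho)
= 0.5625/0.4375
= 1.2857

1.2857


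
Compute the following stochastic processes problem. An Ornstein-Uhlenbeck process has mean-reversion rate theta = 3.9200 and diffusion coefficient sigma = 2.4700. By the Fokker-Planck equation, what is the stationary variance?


Stationary variance = sigma^2 / (2*theta)
= 2.4700^2 / (2*3.9200)
= 6.1009 / 7.8400
= 0.7782

0.7782


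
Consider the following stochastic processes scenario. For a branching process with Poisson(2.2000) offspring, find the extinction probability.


Since mu = 2.2000 > 1, extinction prob q < 1.
Solve s = exp(mu*(s-1)) iteratively.
q = 0.1563

0.1563


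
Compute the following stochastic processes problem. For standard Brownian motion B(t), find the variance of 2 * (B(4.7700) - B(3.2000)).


Var(alpha*(B(t)-B(s))) = alpha^2 * (t-s)
= 2^2 * (4.7700 - 3.2000)
= 4 * 1.5700
= 6.2800

6.2800


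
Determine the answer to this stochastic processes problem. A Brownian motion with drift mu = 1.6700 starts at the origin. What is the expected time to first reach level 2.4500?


Expected first passage time = a/mu
= 2.4500/1.6700
= 1.4671

1.4671


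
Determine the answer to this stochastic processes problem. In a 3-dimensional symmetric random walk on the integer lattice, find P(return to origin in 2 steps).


P(return in 2 steps) = P(reverse first step) = 1/(2d)
= 1/6
= 0.1667

0.1667


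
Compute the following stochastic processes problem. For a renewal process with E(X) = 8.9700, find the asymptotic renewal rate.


Long-run renewal rate = 1/E(X)
= 1/8.9700
= 0.1115

0.1115


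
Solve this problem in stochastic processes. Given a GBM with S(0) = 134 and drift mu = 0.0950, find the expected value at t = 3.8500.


E[S(t)] = S(0) * exp(mu * t)
= 134 * exp(0.0950 * 3.8500)
= 134 * 1.4416
= 193.1737

193.1737


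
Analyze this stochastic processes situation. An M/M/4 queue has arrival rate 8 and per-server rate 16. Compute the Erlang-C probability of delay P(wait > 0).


a = lambda/mu = 0.5000
rho = a/c = 0.1250
Erlang-C formula applied:
C(c,a) = 0.0018

0.0018


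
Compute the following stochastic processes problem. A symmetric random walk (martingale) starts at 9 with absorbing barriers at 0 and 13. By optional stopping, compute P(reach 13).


By optional stopping theorem: E(M at tau) = M(0) = 9
P(hit 13)*13 + P(hit 0)*0 = 9
P(hit 13) = (9 - 0)/(13 - 0) = 9/13 = 0.6923

0.6923


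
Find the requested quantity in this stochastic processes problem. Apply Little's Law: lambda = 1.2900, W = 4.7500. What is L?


Little's Law: L = lambda * W
= 1.2900 * 4.7500
= 6.1275

6.1275


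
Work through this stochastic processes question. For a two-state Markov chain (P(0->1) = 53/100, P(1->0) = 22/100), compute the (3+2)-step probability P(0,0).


P^5 = P^3 * P^2
Computing via matrix multiplication of the transition matrix.
Entry (0,0) of P^5 = 0.2940

0.2940


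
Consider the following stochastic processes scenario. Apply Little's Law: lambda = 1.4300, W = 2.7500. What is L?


Little's Law: L = lambda * W
= 1.4300 * 2.7500
= 3.9325

3.9325


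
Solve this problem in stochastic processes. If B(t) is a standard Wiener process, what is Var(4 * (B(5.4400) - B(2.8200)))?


Var(alpha*(B(t)-B(s))) = alpha^2 * (t-s)
= 4^2 * (5.4400 - 2.8200)
= 16 * 2.6200
= 41.9200

41.9200


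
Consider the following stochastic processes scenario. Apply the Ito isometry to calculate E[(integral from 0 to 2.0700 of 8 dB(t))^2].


By Ito isometry: E[(int f dB)^2] = int f^2 dt
= 8^2 * 2.0700
= 64 * 2.0700 = 132.4800

132.4800


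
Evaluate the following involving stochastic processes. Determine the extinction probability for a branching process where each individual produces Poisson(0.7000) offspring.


Since mu = 0.7000 <= 1, extinction probability = 1.

1.0000


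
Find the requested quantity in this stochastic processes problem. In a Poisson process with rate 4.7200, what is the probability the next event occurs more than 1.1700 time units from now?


P(X > t) = exp(-lambda * t)
= exp(-4.7200 * 1.1700)
= exp(-5.5224) = 0.0040

0.0040


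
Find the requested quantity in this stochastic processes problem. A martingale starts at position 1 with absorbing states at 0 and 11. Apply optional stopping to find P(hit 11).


By optional stopping theorem: E(M at tau) = M(0) = 1
P(hit 11)*11 + P(hit 0)*0 = 1
P(hit 11) = (1 - 0)/(11 - 0) = 1/11 = 0.0909

0.0909


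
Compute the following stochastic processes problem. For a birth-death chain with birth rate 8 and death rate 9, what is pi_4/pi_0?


For birth-death process, pi_n/pi_0 = (lambda/mu)^n
= (8/9)^4
= 0.6243

0.6243


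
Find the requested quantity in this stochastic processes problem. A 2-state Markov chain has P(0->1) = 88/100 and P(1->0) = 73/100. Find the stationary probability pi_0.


Stationary distribution: pi_0 = p10/(p01+p10), pi_1 = p01/(p01+p10)
p01 = 0.8800, p10 = 0.7300
pi_0 = 0.4534

0.4534


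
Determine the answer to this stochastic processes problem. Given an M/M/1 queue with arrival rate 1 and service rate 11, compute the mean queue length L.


rho = 1/11 = 0.0909
L = rho/(1-rho)
= 0.0909/0.9091
= 0.1000

0.1000


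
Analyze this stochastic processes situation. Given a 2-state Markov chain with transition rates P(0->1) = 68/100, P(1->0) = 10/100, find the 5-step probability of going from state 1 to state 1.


Computing P^5 by matrix multiplication.
P = [[0.3200, 0.6800], [0.1000, 0.9000]]
After raising P to the power 5:
P^5(1,1) = 0.8719

0.8719


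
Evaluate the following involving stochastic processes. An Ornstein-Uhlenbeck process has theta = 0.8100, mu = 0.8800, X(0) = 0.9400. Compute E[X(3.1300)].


E[X(t)] = mu + (X(0) - mu)*exp(-theta*t)
= 0.8800 + (0.9400 - 0.8800)*exp(-0.8100*3.1300)
= 0.8800 + 0.0600 * 0.0792
= 0.8848

0.8848


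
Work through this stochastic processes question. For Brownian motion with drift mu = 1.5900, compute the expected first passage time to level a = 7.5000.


Expected first passage time = a/mu
= 7.5000/1.5900
= 4.7170

4.7170


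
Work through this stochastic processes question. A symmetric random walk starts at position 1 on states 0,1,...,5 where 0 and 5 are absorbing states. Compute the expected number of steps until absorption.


For symmetric RW on 0,...,N with absorbing barriers, E(i) = i*(N-i)
E(1) = 1 * 4 = 4

4


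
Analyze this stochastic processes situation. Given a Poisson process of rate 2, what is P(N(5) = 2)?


P(N(t)=k) = (lambda*t)^k * exp(-lambda*t) / k!
lambda*t = 10
= 10^2 * exp(-10) / 2!
= 100 * 4.5400e-05 / 2
= 0.0023

0.0023


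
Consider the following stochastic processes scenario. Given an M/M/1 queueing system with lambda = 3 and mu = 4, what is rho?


rho = lambda/mu
= 3/4
= 0.7500

0.7500


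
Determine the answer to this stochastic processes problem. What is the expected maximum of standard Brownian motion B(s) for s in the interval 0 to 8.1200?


E(max B(s)) = sqrt(2t/pi)
= sqrt(2*8.1200/pi)
= sqrt(5.1694)
= 2.2736

2.2736


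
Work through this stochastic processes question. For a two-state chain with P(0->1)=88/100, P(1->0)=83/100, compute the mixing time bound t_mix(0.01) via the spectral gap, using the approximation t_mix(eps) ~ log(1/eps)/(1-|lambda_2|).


lambda_2 = |1 - p01 - p10| = |1 - 0.8800 - 0.8300| = 0.7100
t_mix ~ log(1/eps)/(1 - |lambda_2|)
= log(100)/(1 - 0.7100) = 4.6052/0.2900
= 15.8799

15.8799


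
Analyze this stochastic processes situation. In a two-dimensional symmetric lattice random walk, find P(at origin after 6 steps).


P = C(6,3)^2 / 4^6
= 20^2 / 4096
= 400 / 4096
= 0.0977

0.0977


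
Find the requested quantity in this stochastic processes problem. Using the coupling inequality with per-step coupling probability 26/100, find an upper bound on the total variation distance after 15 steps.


TV distance bound <= (1-delta)^n
= (1 - 0.2600)^15
= 0.7400^15
= 0.0109

0.0109


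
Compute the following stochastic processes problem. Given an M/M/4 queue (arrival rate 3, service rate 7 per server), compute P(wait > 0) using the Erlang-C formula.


a = lambda/mu = 0.4286
rho = a/c = 0.1071
Erlang-C formula applied:
C(c,a) = 0.0010

0.0010


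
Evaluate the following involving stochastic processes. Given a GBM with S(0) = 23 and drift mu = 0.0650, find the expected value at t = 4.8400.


E[S(t)] = S(0) * exp(mu * t)
= 23 * exp(0.0650 * 4.8400)
= 23 * 1.3697
= 31.5034

31.5034


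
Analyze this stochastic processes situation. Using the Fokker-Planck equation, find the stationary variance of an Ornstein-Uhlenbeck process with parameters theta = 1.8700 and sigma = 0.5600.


Stationary variance = sigma^2 / (2*theta)
= 0.5600^2 / (2*1.8700)
= 0.3136 / 3.7400
= 0.0839

0.0839


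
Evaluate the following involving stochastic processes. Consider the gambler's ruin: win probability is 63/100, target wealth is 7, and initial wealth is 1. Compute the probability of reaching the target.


Gambler's ruin formula:
r = q/p = 0.3700/0.6300 = 0.5873
P(win) = (1 - r^i)/(1 - r^N)
= (1 - 0.5873^1)/(1 - 0.5873^7)
= 0.4229

0.4229


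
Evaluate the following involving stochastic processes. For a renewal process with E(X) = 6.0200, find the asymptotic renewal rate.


Long-run renewal rate = 1/E(X)
= 1/6.0200
= 0.1661

0.1661


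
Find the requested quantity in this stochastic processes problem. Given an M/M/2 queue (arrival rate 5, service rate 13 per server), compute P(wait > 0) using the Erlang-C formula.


a = lambda/mu = 0.3846
rho = a/c = 0.1923
Erlang-C formula applied:
C(c,a) = 0.0620

0.0620


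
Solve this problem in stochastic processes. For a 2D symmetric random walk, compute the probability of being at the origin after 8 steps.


P = C(8,4)^2 / 4^8
= 70^2 / 65536
= 4900 / 65536
= 0.0748

0.0748


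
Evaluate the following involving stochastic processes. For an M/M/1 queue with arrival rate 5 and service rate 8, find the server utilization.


rho = lambda/mu
= 5/8
= 0.6250

0.6250


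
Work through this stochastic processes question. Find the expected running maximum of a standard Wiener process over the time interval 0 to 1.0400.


E(max B(s)) = sqrt(2t/pi)
= sqrt(2*1.0400/pi)
= sqrt(0.6621)
= 0.8137

0.8137


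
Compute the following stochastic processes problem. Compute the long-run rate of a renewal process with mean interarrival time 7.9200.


Long-run renewal rate = 1/E(X)
= 1/7.9200
= 0.1263

0.1263


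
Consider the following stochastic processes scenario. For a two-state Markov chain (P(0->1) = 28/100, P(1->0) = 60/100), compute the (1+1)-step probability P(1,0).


P^2 = P^1 * P^1
Computing via matrix multiplication of the transition matrix.
Entry (1,0) of P^2 = 0.6720

0.6720


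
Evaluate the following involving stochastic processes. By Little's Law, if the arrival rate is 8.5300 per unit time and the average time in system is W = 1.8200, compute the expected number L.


Little's Law: L = lambda * W
= 8.5300 * 1.8200
= 15.5246

15.5246


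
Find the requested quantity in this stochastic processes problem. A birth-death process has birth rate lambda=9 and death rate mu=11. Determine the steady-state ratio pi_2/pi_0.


For birth-death process, pi_n/pi_0 = (lambda/mu)^n
= (9/11)^2
= 0.6694

0.6694


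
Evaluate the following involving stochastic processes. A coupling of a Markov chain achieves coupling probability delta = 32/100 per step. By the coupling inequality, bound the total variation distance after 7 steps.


TV distance bound <= (1-delta)^n
= (1 - 0.3200)^7
= 0.6800^7
= 0.0672

0.0672


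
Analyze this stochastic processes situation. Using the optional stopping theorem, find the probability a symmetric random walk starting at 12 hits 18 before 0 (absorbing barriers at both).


By optional stopping theorem: E(M at tau) = M(0) = 12
P(hit 18)*18 + P(hit 0)*0 = 12
P(hit 18) = (12 - 0)/(18 - 0) = 2/3 = 0.6667

0.6667


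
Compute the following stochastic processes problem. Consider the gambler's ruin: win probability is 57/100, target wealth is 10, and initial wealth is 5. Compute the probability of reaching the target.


Gambler's ruin formula:
r = q/p = 0.4300/0.5700 = 0.7544
P(win) = (1 - r^i)/(1 - r^N)
= (1 - 0.7544^5)/(1 - 0.7544^10)
= 0.8036

0.8036


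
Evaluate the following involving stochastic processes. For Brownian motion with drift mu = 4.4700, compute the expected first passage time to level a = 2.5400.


Expected first passage time = a/mu
= 2.5400/4.4700
= 0.5682

0.5682


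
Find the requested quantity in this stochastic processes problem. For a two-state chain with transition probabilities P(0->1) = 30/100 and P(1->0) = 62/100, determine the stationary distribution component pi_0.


Stationary distribution: pi_0 = p10/(p01+p10), pi_1 = p01/(p01+p10)
p01 = 0.3000, p10 = 0.6200
pi_0 = 0.6739

0.6739


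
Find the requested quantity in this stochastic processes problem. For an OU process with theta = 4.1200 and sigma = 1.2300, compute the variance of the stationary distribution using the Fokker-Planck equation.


Stationary variance = sigma^2 / (2*theta)
= 1.2300^2 / (2*4.1200)
= 1.5129 / 8.2400
= 0.1836

0.1836


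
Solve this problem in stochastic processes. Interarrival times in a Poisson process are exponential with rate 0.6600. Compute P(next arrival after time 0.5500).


P(X > t) = exp(-lambda * t)
= exp(-0.6600 * 0.5500)
= exp(-0.3630) = 0.6956

0.6956


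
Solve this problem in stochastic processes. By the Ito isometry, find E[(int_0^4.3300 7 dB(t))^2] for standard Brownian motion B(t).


By Ito isometry: E[(int f dB)^2] = int f^2 dt
= 7^2 * 4.3300
= 49 * 4.3300 = 212.1700

212.1700


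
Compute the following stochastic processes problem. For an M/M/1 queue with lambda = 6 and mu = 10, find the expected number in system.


rho = 6/10 = 0.6000
L = rho/(1-rho)
= 0.6000/0.4000
= 1.5000

1.5000


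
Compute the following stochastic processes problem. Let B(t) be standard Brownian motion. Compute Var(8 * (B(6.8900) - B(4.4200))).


Var(alpha*(B(t)-B(s))) = alpha^2 * (t-s)
= 8^2 * (6.8900 - 4.4200)
= 64 * 2.4700
= 158.0800

158.0800


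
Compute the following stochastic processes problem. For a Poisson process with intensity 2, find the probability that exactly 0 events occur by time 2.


P(N(t)=k) = (lambda*t)^k * exp(-lambda*t) / k!
lambda*t = 4
= 4^0 * exp(-4) / 0!
= 1 * 0.0183 / 1
= 0.0183

0.0183


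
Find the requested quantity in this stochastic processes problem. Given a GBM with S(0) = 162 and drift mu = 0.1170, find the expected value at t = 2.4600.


E[S(t)] = S(0) * exp(mu * t)
= 162 * exp(0.1170 * 2.4600)
= 162 * 1.3335
= 216.0298

216.0298


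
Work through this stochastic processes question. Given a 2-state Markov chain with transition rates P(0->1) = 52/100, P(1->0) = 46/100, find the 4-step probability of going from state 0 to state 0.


Computing P^4 by matrix multiplication.
P = [[0.4800, 0.5200], [0.4600, 0.5400]]
After raising P to the power 4:
P^4(0,0) = 0.4694

0.4694


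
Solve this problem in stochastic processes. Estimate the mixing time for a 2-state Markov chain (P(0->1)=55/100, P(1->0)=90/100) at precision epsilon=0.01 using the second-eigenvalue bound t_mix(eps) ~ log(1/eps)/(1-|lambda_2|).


lambda_2 = |1 - p01 - p10| = |1 - 0.5500 - 0.9000| = 0.4500
t_mix ~ log(1/eps)/(1 - |lambda_2|)
= log(100)/(1 - 0.4500) = 4.6052/0.5500
= 8.3730

8.3730


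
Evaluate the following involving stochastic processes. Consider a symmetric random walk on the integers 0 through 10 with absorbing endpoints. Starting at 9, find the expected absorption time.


For symmetric RW on 0,...,N with absorbing barriers, E(i) = i*(N-i)
E(9) = 9 * 1 = 9

9


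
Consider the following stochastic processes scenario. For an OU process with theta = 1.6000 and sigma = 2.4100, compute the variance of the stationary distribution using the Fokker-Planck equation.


Stationary variance = sigma^2 / (2*theta)
= 2.4100^2 / (2*1.6000)
= 5.8081 / 3.2000
= 1.8150

1.8150


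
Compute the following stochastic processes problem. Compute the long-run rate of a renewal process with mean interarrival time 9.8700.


Long-run renewal rate = 1/E(X)
= 1/9.8700
= 0.1013

0.1013


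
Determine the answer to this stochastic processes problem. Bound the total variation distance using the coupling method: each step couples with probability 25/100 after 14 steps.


TV distance bound <= (1-delta)^n
= (1 - 0.2500)^14
= 0.7500^14
= 0.0178

0.0178


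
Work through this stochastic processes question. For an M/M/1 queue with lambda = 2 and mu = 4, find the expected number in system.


rho = 2/4 = 0.5000
L = rho/(1-rho)
= 0.5000/0.5000
= 1.0000

1.0000


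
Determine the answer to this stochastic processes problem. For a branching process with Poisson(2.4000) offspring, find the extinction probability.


Since mu = 2.4000 > 1, extinction prob q < 1.
Solve s = exp(mu*(s-1)) iteratively.
q = 0.1214

0.1214


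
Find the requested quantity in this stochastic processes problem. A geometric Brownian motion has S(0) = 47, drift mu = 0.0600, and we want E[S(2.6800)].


E[S(t)] = S(0) * exp(mu * t)
= 47 * exp(0.0600 * 2.6800)
= 47 * 1.1745
= 55.1992

55.1992


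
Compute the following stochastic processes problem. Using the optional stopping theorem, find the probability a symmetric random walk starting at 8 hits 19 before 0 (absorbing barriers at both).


By optional stopping theorem: E(M at tau) = M(0) = 8
P(hit 19)*19 + P(hit 0)*0 = 8
P(hit 19) = (8 - 0)/(19 - 0) = 8/19 = 0.4211

0.4211


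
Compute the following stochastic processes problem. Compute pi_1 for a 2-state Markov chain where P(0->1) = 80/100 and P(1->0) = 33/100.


Stationary distribution: pi_0 = p10/(p01+p10), pi_1 = p01/(p01+p10)
p01 = 0.8000, p10 = 0.3300
pi_1 = 0.7080

0.7080


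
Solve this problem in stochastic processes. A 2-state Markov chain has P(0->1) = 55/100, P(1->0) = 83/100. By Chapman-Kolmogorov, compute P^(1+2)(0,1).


P^3 = P^1 * P^2
Computing via matrix multiplication of the transition matrix.
Entry (0,1) of P^3 = 0.4204

0.4204


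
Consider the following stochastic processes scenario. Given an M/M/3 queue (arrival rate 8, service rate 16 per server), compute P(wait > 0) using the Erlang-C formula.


a = lambda/mu = 0.5000
rho = a/c = 0.1667
Erlang-C formula applied:
C(c,a) = 0.0152

0.0152


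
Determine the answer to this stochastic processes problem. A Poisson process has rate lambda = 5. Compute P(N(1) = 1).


P(N(t)=k) = (lambda*t)^k * exp(-lambda*t) / k!
lambda*t = 5
= 5^1 * exp(-5) / 1!
= 5 * 0.0067 / 1
= 0.0337

0.0337


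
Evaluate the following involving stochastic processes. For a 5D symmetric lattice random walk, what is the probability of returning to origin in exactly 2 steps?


P(return in 2 steps) = P(reverse first step) = 1/(2d)
= 1/10
= 0.1000

0.1000


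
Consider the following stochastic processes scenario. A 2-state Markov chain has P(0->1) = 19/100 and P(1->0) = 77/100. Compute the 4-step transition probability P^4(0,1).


Computing P^4 by matrix multiplication.
P = [[0.8100, 0.1900], [0.7700, 0.2300]]
After raising P to the power 4:
P^4(0,1) = 0.1979

0.1979


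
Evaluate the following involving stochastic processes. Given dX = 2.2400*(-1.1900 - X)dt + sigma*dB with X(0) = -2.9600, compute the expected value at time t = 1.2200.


E[X(t)] = mu + (X(0) - mu)*exp(-theta*t)
= -1.1900 + (-2.9600 - -1.1900)*exp(-2.2400*1.2200)
= -1.1900 + -1.7700 * 0.0650
= -1.3051

-1.3051


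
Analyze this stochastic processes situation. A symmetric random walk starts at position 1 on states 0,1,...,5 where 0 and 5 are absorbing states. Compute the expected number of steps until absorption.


For symmetric RW on 0,...,N with absorbing barriers, E(i) = i*(N-i)
E(1) = 1 * 4 = 4

4


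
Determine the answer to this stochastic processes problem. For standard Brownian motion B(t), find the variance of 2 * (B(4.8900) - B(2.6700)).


Var(alpha*(B(t)-B(s))) = alpha^2 * (t-s)
= 2^2 * (4.8900 - 2.6700)
= 4 * 2.2200
= 8.8800

8.8800


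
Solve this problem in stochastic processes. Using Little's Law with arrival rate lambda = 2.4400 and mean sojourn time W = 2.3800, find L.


Little's Law: L = lambda * W
= 2.4400 * 2.3800
= 5.8072

5.8072


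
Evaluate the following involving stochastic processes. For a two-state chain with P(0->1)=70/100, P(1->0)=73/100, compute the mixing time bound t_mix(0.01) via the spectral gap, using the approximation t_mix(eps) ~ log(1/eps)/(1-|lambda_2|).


lambda_2 = |1 - p01 - p10| = |1 - 0.7000 - 0.7300| = 0.4300
t_mix ~ log(1/eps)/(1 - |lambda_2|)
= log(100)/(1 - 0.4300) = 4.6052/0.5700
= 8.0792

8.0792


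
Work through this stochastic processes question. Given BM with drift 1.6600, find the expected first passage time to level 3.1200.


Expected first passage time = a/mu
= 3.1200/1.6600
= 1.8795

1.8795


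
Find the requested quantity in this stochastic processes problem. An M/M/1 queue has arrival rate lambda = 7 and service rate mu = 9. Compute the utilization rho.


rho = lambda/mu
= 7/9
= 0.7778

0.7778


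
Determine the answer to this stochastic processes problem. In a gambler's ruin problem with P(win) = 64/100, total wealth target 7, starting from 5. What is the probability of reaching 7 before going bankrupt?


Gambler's ruin formula:
r = q/p = 0.3600/0.6400 = 0.5625
P(win) = (1 - r^i)/(1 - r^N)
= (1 - 0.5625^5)/(1 - 0.5625^7)
= 0.9608

0.9608


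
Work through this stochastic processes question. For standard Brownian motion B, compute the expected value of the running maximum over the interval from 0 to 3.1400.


E(max B(s)) = sqrt(2t/pi)
= sqrt(2*3.1400/pi)
= sqrt(1.9990)
= 1.4139

1.4139


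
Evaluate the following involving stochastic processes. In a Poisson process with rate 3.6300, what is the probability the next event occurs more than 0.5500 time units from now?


P(X > t) = exp(-lambda * t)
= exp(-3.6300 * 0.5500)
= exp(-1.9965) = 0.1358

0.1358
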